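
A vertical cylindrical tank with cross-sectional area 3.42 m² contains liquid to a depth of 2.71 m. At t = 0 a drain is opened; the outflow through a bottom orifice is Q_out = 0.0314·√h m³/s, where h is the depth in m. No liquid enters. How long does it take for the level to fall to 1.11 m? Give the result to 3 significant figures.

129 s

Volume balance on the tank: A dh/dt = −0.0314 √h.
Separate and integrate: 2(√h − √h₀) = −(0.0314/A) t.
t = 2A(√h₀ − √h)/0.0314 = 2·3.42·(√2.71 − √1.11)/0.0314
  = 6.8400 × (1.6462 − 1.0536) / 0.0314 = 129.10 s.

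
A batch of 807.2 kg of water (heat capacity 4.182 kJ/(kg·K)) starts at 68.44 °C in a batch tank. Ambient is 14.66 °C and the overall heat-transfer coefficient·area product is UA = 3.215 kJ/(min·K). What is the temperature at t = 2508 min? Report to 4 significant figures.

19.59 °C

First-law balance (no shaft work): M c_p dT/dt = −UA(T − T_amb).
dT/dt = (T_ss − T)/τ with T_ss = T_amb = 14.6600 °C, τ = M c_p/UA = 807.2·4.182/3.215 = 1049.99 min.
This is linear first-order; T(t) = T_ss + (T₀ − T_ss) e^(−t/τ).
T(2508) = 14.6600 + (53.7800)·0.0917581 = 19.5948 °C.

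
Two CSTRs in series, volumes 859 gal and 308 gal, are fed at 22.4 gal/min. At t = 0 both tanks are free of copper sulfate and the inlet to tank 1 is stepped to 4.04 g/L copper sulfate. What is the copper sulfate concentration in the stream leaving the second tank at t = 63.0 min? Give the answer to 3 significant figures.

2.84 g/L

Species balance on tank i: dCᵢ/dt = (Cᵢ₋₁ − Cᵢ)/τᵢ with τᵢ = Vᵢ/Q.
τ₁ = 859/22.4 = 38.348 min; τ₂ = 308/22.4 = 13.750 min.
Tank 1: C₁ = C_in(1 − e^(−t/τ₁)). Tank 2 (τ₁ ≠ τ₂): C₂ = C_in[1 − (τ₁ e^(−t/τ₁) − τ₂ e^(−t/τ₂))/(τ₁ − τ₂)].
At t = 63.0: e^(−t/τ₁) = 0.19343, e^(−t/τ₂) = 0.010236.
C₂ = 4.04·[1 − (38.348·0.19343 − 13.750·0.010236)/(24.598)] = 4.04·0.70417 = 2.8448 g/L.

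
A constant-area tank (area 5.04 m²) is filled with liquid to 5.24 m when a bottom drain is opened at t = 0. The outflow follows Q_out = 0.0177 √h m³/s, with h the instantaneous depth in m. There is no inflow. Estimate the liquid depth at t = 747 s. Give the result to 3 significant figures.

0.955 m

Accumulation of liquid (constant cross-section A): A dh/dt = −0.0177 √h.
Separate and integrate: 2(√h − √h₀) = −(0.0177/A) t.
√h = √5.24 − 0.0177·747/(2·5.04) = 2.2891 − 1.3117 = 0.97741.
h = 0.97741² = 0.95533 m.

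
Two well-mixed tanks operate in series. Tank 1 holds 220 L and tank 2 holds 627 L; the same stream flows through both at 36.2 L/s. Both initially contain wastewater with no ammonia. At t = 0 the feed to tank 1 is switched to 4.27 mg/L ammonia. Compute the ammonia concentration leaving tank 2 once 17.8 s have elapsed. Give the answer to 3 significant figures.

2.04 mg/L

Species balance on tank i: dCᵢ/dt = (Cᵢ₋₁ − Cᵢ)/τᵢ with τᵢ = Vᵢ/Q.
τ₁ = 220/36.2 = 6.0773 s; τ₂ = 627/36.2 = 17.320 s.
Tank 1: C₁ = C_in(1 − e^(−t/τ₁)). Tank 2 (τ₁ ≠ τ₂): C₂ = C_in[1 − (τ₁ e^(−t/τ₁) − τ₂ e^(−t/τ₂))/(τ₁ − τ₂)].
At t = 17.8: e^(−t/τ₁) = 0.053455, e^(−t/τ₂) = 0.35783.
C₂ = 4.27·[1 − (6.0773·0.053455 − 17.320·0.35783)/(-11.243)] = 4.27·0.47764 = 2.0395 mg/L.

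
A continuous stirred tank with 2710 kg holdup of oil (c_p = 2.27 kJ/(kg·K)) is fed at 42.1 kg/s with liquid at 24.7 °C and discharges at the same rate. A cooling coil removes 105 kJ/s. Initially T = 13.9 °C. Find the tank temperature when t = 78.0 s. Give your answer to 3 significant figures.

20.7 °C

M c_p dT/dt = ṁ c_p (T_in − T) − Q̇.
Rearrange: dT/dt = (T_ss − T)/τ with τ = M/ṁ = 64.371 s and T_ss = T_in − Q̇/(ṁ c_p) = 23.601 °C.
Solution: T(t) = T_ss + (T₀ − T_ss) e^(−t/τ).
T(78.0) = 23.601 + (-9.7013)·e^(−78.0/64.371) = 23.601 + (-9.7013)·0.29768 = 20.713 °C.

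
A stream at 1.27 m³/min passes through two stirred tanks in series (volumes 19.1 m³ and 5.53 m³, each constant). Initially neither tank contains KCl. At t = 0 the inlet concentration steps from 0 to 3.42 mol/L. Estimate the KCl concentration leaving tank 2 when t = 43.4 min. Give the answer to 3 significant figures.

Each tank obeys Vᵢ dCᵢ/dt = Q(Cᵢ₋₁ − Cᵢ), so τᵢ = Vᵢ/Q.
τ₁ = 19.1/1.27 = 15.039 min; τ₂ = 5.53/1.27 = 4.3543 min.
Solving the cascade with C₁(0)=C₂(0)=0 gives C₂(t) = C_in[1 − (τ₁ e^(−t/τ₁) − τ₂ e^(−t/τ₂))/(τ₁ − τ₂)].
At t = 43.4: e^(−t/τ₁) = 0.055812, e^(−t/τ₂) = 4.6919e-05.
C₂ = 3.42·[1 − (15.039·0.055812 − 4.3543·4.6919e-05)/(10.685)] = 3.42·0.92146 = 3.1514 mol/L.

3.15 mol/L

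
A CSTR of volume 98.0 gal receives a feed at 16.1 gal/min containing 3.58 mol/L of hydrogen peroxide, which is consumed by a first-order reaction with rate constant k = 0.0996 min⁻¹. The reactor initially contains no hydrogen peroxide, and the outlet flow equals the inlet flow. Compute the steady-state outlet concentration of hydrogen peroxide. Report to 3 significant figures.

2.23 mol/L

Accumulation = in − out − consumed: V dC/dt = Q C_in − Q C − k V C.
At steady state: 0 = Q C_in − (Q + kV) C_ss, so C_ss = Q C_in/(Q + kV).
C_ss = 16.1·3.58/(16.1 + 0.0996·98.0) = 57.638/25.861 = 2.2288 mol/L.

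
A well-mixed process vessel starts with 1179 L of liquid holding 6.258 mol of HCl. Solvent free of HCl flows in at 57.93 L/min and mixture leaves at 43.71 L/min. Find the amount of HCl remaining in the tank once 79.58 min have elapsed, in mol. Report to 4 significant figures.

Let m(t) be the amount of HCl. Volume: V(t) = V₀ + (Q_in − Q_out) t = 1179 + 14.2200 t; V(79.58) = 2310.63 L.
Solute balance: dm/dt = 0 − Q_out C = −Q_out m/V(t).
Separate: dm/m = −Q_out dt/V(t) ⇒ ln(m/m₀) = −(Q_out/(Q_in−Q_out)) ln(V/V₀).
m = m₀ (V₀/V)^(Q_out/(Q_in−Q_out)) = 6.258 × (1179/2310.63)^(3.07384) = 0.791061 mol.

0.7911 mol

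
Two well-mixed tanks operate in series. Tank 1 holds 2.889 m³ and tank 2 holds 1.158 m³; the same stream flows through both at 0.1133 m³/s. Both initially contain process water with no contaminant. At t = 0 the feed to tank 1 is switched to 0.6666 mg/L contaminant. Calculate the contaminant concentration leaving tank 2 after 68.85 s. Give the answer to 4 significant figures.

Time constants: τᵢ = Vᵢ/Q for each well-mixed tank.
τ₁ = 2.889/0.1133 = 25.4987 s; τ₂ = 1.158/0.1133 = 10.2207 s.
Tank 1: C₁ = C_in(1 − e^(−t/τ₁)). Tank 2 (τ₁ ≠ τ₂): C₂ = C_in[1 − (τ₁ e^(−t/τ₁) − τ₂ e^(−t/τ₂))/(τ₁ − τ₂)].
At t = 68.85: e^(−t/τ₁) = 0.0671961, e^(−t/τ₂) = 0.00118696.
C₂ = 0.6666·[1 − (25.4987·0.0671961 − 10.2207·0.00118696)/(15.2780)] = 0.6666·0.888645 = 0.592371 mg/L.

0.5924 mg/L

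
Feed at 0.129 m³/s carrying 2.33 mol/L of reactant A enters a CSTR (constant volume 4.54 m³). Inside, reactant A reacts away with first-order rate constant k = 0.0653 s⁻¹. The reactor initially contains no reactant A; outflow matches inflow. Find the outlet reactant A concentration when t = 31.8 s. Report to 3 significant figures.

V dC/dt = Q(C_in − C) − k V C.
This is linear with rate a = Q/V + k = 0.093714 s⁻¹.
C_ss = Q C_in/(Q + kV) = 0.70646 mol/L; C(t) = C_ss + (C₀ − C_ss) e^(−a t).
C(31.8) = 0.70646 + (-0.70646)·e^(−0.093714·31.8) = 0.70646 + (-0.70646)·0.050787 = 0.67058 mol/L.

0.671 mol/L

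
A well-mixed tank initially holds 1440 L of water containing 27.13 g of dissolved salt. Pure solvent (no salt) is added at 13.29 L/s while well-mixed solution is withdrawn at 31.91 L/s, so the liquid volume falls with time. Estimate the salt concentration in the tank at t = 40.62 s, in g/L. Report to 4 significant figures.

0.01107 g/L

Let m(t) be the amount of salt. Volume: V(t) = V₀ + (Q_in − Q_out) t = 1440 − 18.6200 t; V(40.62) = 683.656 L.
Solute balance: dm/dt = 0 − Q_out C = −Q_out m/V(t).
dm/m = −Q_out dt/(V₀ − 18.6200 t); integrating gives ln(m/m₀) = −(Q_out/(Q_in−Q_out)) ln(V/V₀).
m = m₀ (V₀/V)^(Q_out/(Q_in−Q_out)) = 27.13 × (1440/683.656)^(-1.71375) = 7.56849 g.
C = m/V = 7.56849/683.656 = 0.0110706 g/L.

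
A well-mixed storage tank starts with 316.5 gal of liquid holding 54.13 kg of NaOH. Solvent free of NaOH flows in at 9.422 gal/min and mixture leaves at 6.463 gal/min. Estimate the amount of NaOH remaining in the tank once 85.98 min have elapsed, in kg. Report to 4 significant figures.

14.92 kg

Let m(t) be the amount of NaOH. Volume: V(t) = V₀ + (Q_in − Q_out) t = 316.5 + 2.95900 t; V(85.98) = 570.915 gal.
Solute balance: dm/dt = 0 − Q_out C = −Q_out m/V(t).
dm/m = −Q_out dt/(V₀ + 2.95900 t); integrating gives ln(m/m₀) = −(Q_out/(Q_in−Q_out)) ln(V/V₀).
m = m₀ (V₀/V)^(Q_out/(Q_in−Q_out)) = 54.13 × (316.5/570.915)^(2.18418) = 14.9230 kg.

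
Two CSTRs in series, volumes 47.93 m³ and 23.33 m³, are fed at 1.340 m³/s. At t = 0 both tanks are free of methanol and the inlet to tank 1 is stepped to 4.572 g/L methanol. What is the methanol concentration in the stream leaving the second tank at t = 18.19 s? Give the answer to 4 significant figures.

0.7403 g/L

Each tank obeys Vᵢ dCᵢ/dt = Q(Cᵢ₋₁ − Cᵢ), so τᵢ = Vᵢ/Q.
τ₁ = 47.93/1.340 = 35.7687 s; τ₂ = 23.33/1.340 = 17.4104 s.
Solving the cascade with C₁(0)=C₂(0)=0 gives C₂(t) = C_in[1 − (τ₁ e^(−t/τ₁) − τ₂ e^(−t/τ₂))/(τ₁ − τ₂)].
At t = 18.19: e^(−t/τ₁) = 0.601369, e^(−t/τ₂) = 0.351771.
C₂ = 4.572·[1 − (35.7687·0.601369 − 17.4104·0.351771)/(18.3582)] = 4.572·0.161918 = 0.740288 g/L.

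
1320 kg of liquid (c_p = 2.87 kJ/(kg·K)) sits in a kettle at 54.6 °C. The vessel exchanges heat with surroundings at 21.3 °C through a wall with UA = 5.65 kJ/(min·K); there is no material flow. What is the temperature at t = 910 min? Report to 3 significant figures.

29.9 °C

Lumped-capacitance energy balance: M c_p dT/dt = UA(T_amb − T).
dT/dt = (T_ss − T)/τ with T_ss = T_amb = 21.300 °C, τ = M c_p/UA = 1320·2.87/5.65 = 670.51 min.
T approaches T_ss exponentially: T(t) = T_ss + (T₀ − T_ss) e^(−t/τ).
T(910) = 21.300 + (33.300)·0.25739 = 29.871 °C.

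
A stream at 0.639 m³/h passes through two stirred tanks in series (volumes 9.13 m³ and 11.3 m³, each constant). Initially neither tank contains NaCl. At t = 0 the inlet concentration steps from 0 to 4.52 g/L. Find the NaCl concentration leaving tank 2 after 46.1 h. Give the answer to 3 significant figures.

3.54 g/L

Species balance on tank i: dCᵢ/dt = (Cᵢ₋₁ − Cᵢ)/τᵢ with τᵢ = Vᵢ/Q.
τ₁ = 9.13/0.639 = 14.288 h; τ₂ = 11.3/0.639 = 17.684 h.
Solving the cascade with C₁(0)=C₂(0)=0 gives C₂(t) = C_in[1 − (τ₁ e^(−t/τ₁) − τ₂ e^(−t/τ₂))/(τ₁ − τ₂)].
At t = 46.1: e^(−t/τ₁) = 0.039696, e^(−t/τ₂) = 0.073763.
C₂ = 4.52·[1 − (14.288·0.039696 − 17.684·0.073763)/(-3.3959)] = 4.52·0.78290 = 3.5387 g/L.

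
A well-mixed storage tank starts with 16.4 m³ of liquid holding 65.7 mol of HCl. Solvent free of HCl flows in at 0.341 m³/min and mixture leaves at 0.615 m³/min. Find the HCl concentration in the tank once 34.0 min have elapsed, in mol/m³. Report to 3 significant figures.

1.41 mol/m³

Total volume: dV/dt = Q_in − Q_out = -0.27400 m³/min, so V(t) = 16.4 − 0.27400 t and V(34.0) = 7.0840 m³.
Solute balance: dm/dt = 0 − Q_out C = −Q_out m/V(t).
Separate: dm/m = −Q_out dt/V(t) ⇒ ln(m/m₀) = −(Q_out/(Q_in−Q_out)) ln(V/V₀).
m = m₀ (V₀/V)^(Q_out/(Q_in−Q_out)) = 65.7 × (16.4/7.0840)^(-2.2445) = 9.9836 mol.
C = m/V = 9.9836/7.0840 = 1.4093 mol/m³.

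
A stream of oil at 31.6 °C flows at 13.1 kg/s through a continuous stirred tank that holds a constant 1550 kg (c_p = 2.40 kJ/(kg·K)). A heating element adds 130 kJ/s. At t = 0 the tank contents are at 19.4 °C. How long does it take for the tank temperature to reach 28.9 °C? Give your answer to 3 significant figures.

103 s

M c_p dT/dt = ṁ c_p (T_in − T) + Q̇.
τ = M/ṁ = 118.32 s; T_ss = T_in + Q̇/(ṁ c_p) = 35.735 °C.
T(t) = T_ss + (T₀ − T_ss) e^(−t/τ). Set T = 28.9:
e^(−t/τ) = (28.9 − 35.735)/(19.4 − 35.735) = 0.41842
t = −118.32 · ln(0.41842) = 103.09 s.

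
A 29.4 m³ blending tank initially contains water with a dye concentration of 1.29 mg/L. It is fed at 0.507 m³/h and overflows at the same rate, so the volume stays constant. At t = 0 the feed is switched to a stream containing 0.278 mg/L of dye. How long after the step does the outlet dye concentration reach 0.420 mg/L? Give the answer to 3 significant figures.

Unsteady species balance (constant V, well mixed): V dC/dt = Q(C_in − C), so τ = V/Q = 57.988 h.
C(t) = C_in + (C₀ − C_in) e^(−t/τ). Set C = 0.420 and solve for t:
e^(−t/τ) = (C − C_in)/(C₀ − C_in) = (0.420 − 0.278)/(1.29 − 0.278) = 0.14032
t = −τ ln(…) = 57.988 × 1.9639 = 113.88 h.

114 h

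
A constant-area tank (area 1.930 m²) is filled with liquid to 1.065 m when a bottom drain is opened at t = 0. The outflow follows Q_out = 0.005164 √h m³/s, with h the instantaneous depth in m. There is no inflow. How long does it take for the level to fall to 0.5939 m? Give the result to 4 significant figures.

195.3 s

Unsteady balance on liquid volume: A dh/dt = −0.005164 √h.
This is separable: 2 d(√h)/dt = −0.005164/A, so √h = √h₀ − (0.005164/(2A)) t.
t = 2A(√h₀ − √h)/0.005164 = 2·1.930·(√1.065 − √0.5939)/0.005164
  = 3.86000 × (1.03199 − 0.770649) / 0.005164 = 195.347 s.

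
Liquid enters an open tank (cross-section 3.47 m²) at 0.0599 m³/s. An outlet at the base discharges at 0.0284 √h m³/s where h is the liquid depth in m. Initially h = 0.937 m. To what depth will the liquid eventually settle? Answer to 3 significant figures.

4.45 m

A dh/dt = Q_in − 0.0284 √h. Steady state requires inflow = outflow:
Q_in = 0.0284 √h_ss ⇒ √h_ss = 0.0599/0.0284 = 2.1092.
h_ss = 2.1092² = 4.4485 m. (Since h₀ = 0.937 m < h_ss, the level will rise toward this value.)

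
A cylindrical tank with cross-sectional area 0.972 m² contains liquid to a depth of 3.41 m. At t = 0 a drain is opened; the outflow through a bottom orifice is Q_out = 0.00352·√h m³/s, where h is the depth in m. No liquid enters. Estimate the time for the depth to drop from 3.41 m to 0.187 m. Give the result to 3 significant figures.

Accumulation of liquid (constant cross-section A): A dh/dt = −0.00352 √h.
∫ h^(−1/2) dh = −(0.00352/A) ∫ dt, giving 2√h = 2√h₀ − (0.00352/A) t.
t = 2A(√h₀ − √h)/0.00352 = 2·0.972·(√3.41 − √0.187)/0.00352
  = 1.9440 × (1.8466 − 0.43243) / 0.00352 = 781.02 s.

781 s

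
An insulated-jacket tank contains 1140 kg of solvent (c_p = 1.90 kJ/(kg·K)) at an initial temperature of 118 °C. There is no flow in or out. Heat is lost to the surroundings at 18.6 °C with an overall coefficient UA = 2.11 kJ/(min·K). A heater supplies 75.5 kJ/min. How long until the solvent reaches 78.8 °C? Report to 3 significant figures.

Unsteady energy balance on the tank contents: M c_p dT/dt = −UA(T − T_amb) + Q̇.
τ = M c_p/UA = 1026.5 min; T_ss = T_amb + Q̇/UA = 18.6 + 75.5/2.11 = 54.382 °C.
T(t) = T_ss + (T₀ − T_ss)e^(−t/τ); set T = 78.8:
t = −τ ln[(T − T_ss)/(T₀ − T_ss)] = −1026.5 · ln(0.38382) = 982.99 min.

983 min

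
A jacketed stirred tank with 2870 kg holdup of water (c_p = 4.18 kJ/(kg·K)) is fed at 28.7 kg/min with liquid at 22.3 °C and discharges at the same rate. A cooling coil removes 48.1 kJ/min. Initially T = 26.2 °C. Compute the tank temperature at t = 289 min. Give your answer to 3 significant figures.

22.1 °C

Unsteady energy balance on the tank contents: M c_p dT/dt = ṁ c_p (T_in − T) − 48.1.
Rearrange: dT/dt = (T_ss − T)/τ with τ = M/ṁ = 100.00 min and T_ss = T_in − Q̇/(ṁ c_p) = 21.899 °C.
Solution: T(t) = T_ss + (T₀ − T_ss) e^(−t/τ).
T(289) = 21.899 + (4.3009)·e^(−289/100.00) = 21.899 + (4.3009)·0.055576 = 22.138 °C.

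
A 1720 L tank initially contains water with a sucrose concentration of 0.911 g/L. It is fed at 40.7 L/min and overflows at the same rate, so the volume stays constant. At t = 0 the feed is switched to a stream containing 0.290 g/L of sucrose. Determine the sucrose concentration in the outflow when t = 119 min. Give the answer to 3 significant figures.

0.327 g/L

Species balance on the tank: V dC/dt = Q(C_in − C).
So dC/dt = (C_in − C)/τ with τ = V/Q = 1720/40.7 = 42.260 min.
This is linear first-order; C(t) = C_in + (C₀ − C_in) e^(−t/τ).
C(119) = 0.290 + (0.911 − 0.290)·e^(−119/42.260) = 0.290 + (0.62100)·0.059852 = 0.32717 g/L.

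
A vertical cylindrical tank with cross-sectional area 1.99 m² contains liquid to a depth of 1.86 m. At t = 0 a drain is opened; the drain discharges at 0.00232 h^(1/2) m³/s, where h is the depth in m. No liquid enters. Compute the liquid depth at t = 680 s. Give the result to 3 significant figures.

0.936 m

Volume balance on the tank: A dh/dt = −0.00232 √h.
This is separable: 2 d(√h)/dt = −0.00232/A, so √h = √h₀ − (0.00232/(2A)) t.
√h = √1.86 − 0.00232·680/(2·1.99) = 1.3638 − 0.39638 = 0.96744.
h = 0.96744² = 0.93593 m.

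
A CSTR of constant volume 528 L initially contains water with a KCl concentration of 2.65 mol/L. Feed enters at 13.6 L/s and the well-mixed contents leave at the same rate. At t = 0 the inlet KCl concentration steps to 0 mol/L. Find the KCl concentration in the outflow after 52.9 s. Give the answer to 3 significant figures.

Unsteady species balance (constant V, well mixed): V dC/dt = Q(C_in − C).
So dC/dt = (C_in − C)/τ with τ = V/Q = 528/13.6 = 38.824 s.
This is linear first-order; C(t) = C_in + (C₀ − C_in) e^(−t/τ).
C(52.9) = 0 + (2.65 − 0)·e^(−52.9/38.824) = 0 + (2.6500)·0.25600 = 0.67840 mol/L.

0.678 mol/L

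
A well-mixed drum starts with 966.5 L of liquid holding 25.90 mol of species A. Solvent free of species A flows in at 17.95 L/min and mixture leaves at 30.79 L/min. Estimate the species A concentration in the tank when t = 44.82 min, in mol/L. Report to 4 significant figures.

0.007563 mol/L

Let m(t) be the amount of species A. Volume: V(t) = V₀ + (Q_in − Q_out) t = 966.5 − 12.8400 t; V(44.82) = 391.011 L.
Solute balance: dm/dt = 0 − Q_out C = −Q_out m/V(t).
dm/m = −Q_out dt/(V₀ − 12.8400 t); integrating gives ln(m/m₀) = −(Q_out/(Q_in−Q_out)) ln(V/V₀).
m = m₀ (V₀/V)^(Q_out/(Q_in−Q_out)) = 25.90 × (966.5/391.011)^(-2.39798) = 2.95709 mol.
C = m/V = 2.95709/391.011 = 0.00756268 mol/L.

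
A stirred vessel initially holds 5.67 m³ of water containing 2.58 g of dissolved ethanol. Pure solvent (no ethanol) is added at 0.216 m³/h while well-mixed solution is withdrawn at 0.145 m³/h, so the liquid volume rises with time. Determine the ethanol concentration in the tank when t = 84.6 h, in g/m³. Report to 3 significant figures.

0.0505 g/m³

Total volume: dV/dt = Q_in − Q_out = 0.071000 m³/h, so V(t) = 5.67 + 0.071000 t and V(84.6) = 11.677 m³.
Solute balance: dm/dt = 0 − Q_out C = −Q_out m/V(t).
dm/m = −Q_out dt/(V₀ + 0.071000 t); integrating gives ln(m/m₀) = −(Q_out/(Q_in−Q_out)) ln(V/V₀).
m = m₀ (V₀/V)^(Q_out/(Q_in−Q_out)) = 2.58 × (5.67/11.677)^(2.0423) = 0.59006 g.
C = m/V = 0.59006/11.677 = 0.050534 g/m³.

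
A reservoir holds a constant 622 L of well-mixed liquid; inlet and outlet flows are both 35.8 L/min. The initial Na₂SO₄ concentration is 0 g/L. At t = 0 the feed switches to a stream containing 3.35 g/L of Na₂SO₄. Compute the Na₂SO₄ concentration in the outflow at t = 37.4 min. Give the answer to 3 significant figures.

Unsteady species balance (constant V, well mixed): V dC/dt = Q(C_in − C).
Time constant τ = V/Q = 622/35.8 = 17.374 min.
Integrating: C(t) = C_in + (C₀ − C_in) e^(−t/τ).
C(37.4) = 3.35 + (0 − 3.35)·e^(−37.4/17.374) = 3.35 + (-3.3500)·0.11618 = 2.9608 g/L.

2.96 g/L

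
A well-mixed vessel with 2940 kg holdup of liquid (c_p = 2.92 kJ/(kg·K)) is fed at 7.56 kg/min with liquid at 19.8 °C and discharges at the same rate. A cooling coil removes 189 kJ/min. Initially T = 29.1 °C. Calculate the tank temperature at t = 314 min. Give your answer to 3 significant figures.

19.2 °C

Unsteady energy balance on the tank contents: M c_p dT/dt = ṁ c_p (T_in − T) − 189.
τ = M/ṁ = 388.89 min; T_ss = T_in − Q̇/(ṁ c_p) = 19.8 − 189/(7.56·2.92) = 11.238 °C.
Solution: T(t) = T_ss + (T₀ − T_ss) e^(−t/τ).
T(314) = 11.238 + (17.862)·e^(−314/388.89) = 11.238 + (17.862)·0.44600 = 19.205 °C.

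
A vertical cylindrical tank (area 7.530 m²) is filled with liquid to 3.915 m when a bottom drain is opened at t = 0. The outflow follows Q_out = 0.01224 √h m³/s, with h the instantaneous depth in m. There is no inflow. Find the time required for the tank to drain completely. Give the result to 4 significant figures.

With no inflow, A dh/dt = −0.01224 √h.
Separate and integrate: 2(√h − √h₀) = −(0.01224/A) t.
Set h = 0: 2√h₀ = (0.01224/A) t_empty ⇒ t_empty = 2A√h₀/0.01224.
t_empty = 2·7.530·√3.915/0.01224 = 15.0600·1.97864/0.01224 = 2434.50 s.

2434 s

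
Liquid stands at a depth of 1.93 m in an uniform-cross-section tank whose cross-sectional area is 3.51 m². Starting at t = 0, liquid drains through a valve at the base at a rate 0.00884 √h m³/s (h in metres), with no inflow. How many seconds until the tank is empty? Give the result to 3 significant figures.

1100 s

A dh/dt = −Q_out = −0.00884 √h.
This is separable: 2 d(√h)/dt = −0.00884/A, so √h = √h₀ − (0.00884/(2A)) t.
Set h = 0: 2√h₀ = (0.00884/A) t_empty ⇒ t_empty = 2A√h₀/0.00884.
t_empty = 2·3.51·√1.93/0.00884 = 7.0200·1.3892/0.00884 = 1103.2 s.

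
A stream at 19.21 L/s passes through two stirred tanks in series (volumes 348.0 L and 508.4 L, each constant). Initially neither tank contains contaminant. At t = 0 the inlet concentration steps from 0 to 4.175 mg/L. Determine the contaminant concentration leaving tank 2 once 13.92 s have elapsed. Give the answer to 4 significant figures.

Each tank obeys Vᵢ dCᵢ/dt = Q(Cᵢ₋₁ − Cᵢ), so τᵢ = Vᵢ/Q.
τ₁ = 348.0/19.21 = 18.1156 s; τ₂ = 508.4/19.21 = 26.4654 s.
Solving the cascade with C₁(0)=C₂(0)=0 gives C₂(t) = C_in[1 − (τ₁ e^(−t/τ₁) − τ₂ e^(−t/τ₂))/(τ₁ − τ₂)].
At t = 13.92: e^(−t/τ₁) = 0.463754, e^(−t/τ₂) = 0.590982.
C₂ = 4.175·[1 − (18.1156·0.463754 − 26.4654·0.590982)/(-8.34982)] = 4.175·0.132989 = 0.555229 mg/L.

0.5552 mg/L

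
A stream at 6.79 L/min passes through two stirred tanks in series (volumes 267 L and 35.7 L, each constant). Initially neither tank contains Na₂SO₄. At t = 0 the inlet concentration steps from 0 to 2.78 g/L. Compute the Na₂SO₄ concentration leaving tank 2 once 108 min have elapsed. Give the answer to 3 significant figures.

Species balance on tank i: dCᵢ/dt = (Cᵢ₋₁ − Cᵢ)/τᵢ with τᵢ = Vᵢ/Q.
τ₁ = 267/6.79 = 39.323 min; τ₂ = 35.7/6.79 = 5.2577 min.
Tank 1: C₁ = C_in(1 − e^(−t/τ₁)). Tank 2 (τ₁ ≠ τ₂): C₂ = C_in[1 − (τ₁ e^(−t/τ₁) − τ₂ e^(−t/τ₂))/(τ₁ − τ₂)].
At t = 108: e^(−t/τ₁) = 0.064151, e^(−t/τ₂) = 1.1997e-09.
C₂ = 2.78·[1 − (39.323·0.064151 − 5.2577·1.1997e-09)/(34.065)] = 2.78·0.92595 = 2.5741 g/L.

2.57 g/L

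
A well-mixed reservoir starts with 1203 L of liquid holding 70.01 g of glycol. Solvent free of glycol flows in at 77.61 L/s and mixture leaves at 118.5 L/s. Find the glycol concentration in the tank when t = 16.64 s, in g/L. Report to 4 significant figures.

Total volume: dV/dt = Q_in − Q_out = -40.8900 L/s, so V(t) = 1203 − 40.8900 t and V(16.64) = 522.590 L.
Species balance (pure solvent in): dm/dt = −Q_out · m/V(t).
dm/m = −Q_out dt/(V₀ − 40.8900 t); integrating gives ln(m/m₀) = −(Q_out/(Q_in−Q_out)) ln(V/V₀).
m = m₀ (V₀/V)^(Q_out/(Q_in−Q_out)) = 70.01 × (1203/522.590)^(-2.89802) = 6.24849 g.
C = m/V = 6.24849/522.590 = 0.0119568 g/L.

0.01196 g/L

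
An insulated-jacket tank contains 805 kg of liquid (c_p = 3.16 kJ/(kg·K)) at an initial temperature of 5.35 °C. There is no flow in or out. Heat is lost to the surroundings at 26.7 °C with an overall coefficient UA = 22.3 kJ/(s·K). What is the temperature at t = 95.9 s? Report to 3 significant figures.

Lumped-capacitance energy balance: M c_p dT/dt = UA(T_amb − T).
dT/dt = (T_ss − T)/τ with T_ss = T_amb = 26.700 °C, τ = M c_p/UA = 805·3.16/22.3 = 114.07 s.
Solution: T(t) = T_ss + (T₀ − T_ss) e^(−t/τ).
T(95.9) = 26.700 + (-21.350)·0.43141 = 17.489 °C.

17.5 °C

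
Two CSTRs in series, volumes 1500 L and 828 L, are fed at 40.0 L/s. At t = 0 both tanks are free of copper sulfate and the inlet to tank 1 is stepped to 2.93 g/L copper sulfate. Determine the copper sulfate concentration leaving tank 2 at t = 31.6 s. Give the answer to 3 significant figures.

0.898 g/L

Time constants: τᵢ = Vᵢ/Q for each well-mixed tank.
τ₁ = 1500/40.0 = 37.500 s; τ₂ = 828/40.0 = 20.700 s.
Tank 1: C₁ = C_in(1 − e^(−t/τ₁)). Tank 2 (τ₁ ≠ τ₂): C₂ = C_in[1 − (τ₁ e^(−t/τ₁) − τ₂ e^(−t/τ₂))/(τ₁ − τ₂)].
At t = 31.6: e^(−t/τ₁) = 0.43056, e^(−t/τ₂) = 0.21728.
C₂ = 2.93·[1 − (37.500·0.43056 − 20.700·0.21728)/(16.800)] = 2.93·0.30665 = 0.89847 g/L.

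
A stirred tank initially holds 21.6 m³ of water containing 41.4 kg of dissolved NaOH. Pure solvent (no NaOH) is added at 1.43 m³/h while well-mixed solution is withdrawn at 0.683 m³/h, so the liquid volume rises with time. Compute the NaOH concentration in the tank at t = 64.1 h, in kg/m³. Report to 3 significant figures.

0.205 kg/m³

Total volume: dV/dt = Q_in − Q_out = 0.74700 m³/h, so V(t) = 21.6 + 0.74700 t and V(64.1) = 69.483 m³.
Solute balance: dm/dt = 0 − Q_out C = −Q_out m/V(t).
Separate: dm/m = −Q_out dt/V(t) ⇒ ln(m/m₀) = −(Q_out/(Q_in−Q_out)) ln(V/V₀).
m = m₀ (V₀/V)^(Q_out/(Q_in−Q_out)) = 41.4 × (21.6/69.483)^(0.91432) = 14.225 kg.
C = m/V = 14.225/69.483 = 0.20473 kg/m³.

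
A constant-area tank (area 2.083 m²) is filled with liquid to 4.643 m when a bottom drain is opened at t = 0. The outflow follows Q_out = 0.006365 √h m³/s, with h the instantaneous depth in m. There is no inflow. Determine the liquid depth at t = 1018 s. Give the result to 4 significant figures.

0.3593 m

Volume balance on the tank: A dh/dt = −0.006365 √h.
Separate and integrate: 2(√h − √h₀) = −(0.006365/A) t.
√h = √4.643 − 0.006365·1018/(2·2.083) = 2.15476 − 1.55535 = 0.599417.
h = 0.599417² = 0.359300 m.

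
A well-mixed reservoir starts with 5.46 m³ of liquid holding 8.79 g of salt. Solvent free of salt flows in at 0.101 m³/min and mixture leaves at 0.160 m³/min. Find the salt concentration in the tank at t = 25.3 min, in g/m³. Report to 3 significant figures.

0.932 g/m³

Total volume: dV/dt = Q_in − Q_out = -0.059000 m³/min, so V(t) = 5.46 − 0.059000 t and V(25.3) = 3.9673 m³.
No salt enters, so dm/dt = −Q_out · (m/V).
dm/m = −Q_out dt/(V₀ − 0.059000 t); integrating gives ln(m/m₀) = −(Q_out/(Q_in−Q_out)) ln(V/V₀).
m = m₀ (V₀/V)^(Q_out/(Q_in−Q_out)) = 8.79 × (5.46/3.9673)^(-2.7119) = 3.6971 g.
C = m/V = 3.6971/3.9673 = 0.93189 g/m³.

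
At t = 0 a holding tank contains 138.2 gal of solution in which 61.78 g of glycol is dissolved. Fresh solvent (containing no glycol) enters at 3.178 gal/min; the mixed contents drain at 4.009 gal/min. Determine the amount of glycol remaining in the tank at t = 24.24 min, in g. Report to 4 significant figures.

28.89 g

Total volume: dV/dt = Q_in − Q_out = -0.831000 gal/min, so V(t) = 138.2 − 0.831000 t and V(24.24) = 118.057 gal.
Species balance (pure solvent in): dm/dt = −Q_out · m/V(t).
Separate: dm/m = −Q_out dt/V(t) ⇒ ln(m/m₀) = −(Q_out/(Q_in−Q_out)) ln(V/V₀).
m = m₀ (V₀/V)^(Q_out/(Q_in−Q_out)) = 61.78 × (138.2/118.057)^(-4.82431) = 28.8921 g.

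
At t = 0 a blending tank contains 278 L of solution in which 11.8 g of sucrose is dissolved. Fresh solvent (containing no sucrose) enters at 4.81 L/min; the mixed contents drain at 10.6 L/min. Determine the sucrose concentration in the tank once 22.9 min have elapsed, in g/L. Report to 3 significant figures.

0.0248 g/L

Total volume: dV/dt = Q_in − Q_out = -5.7900 L/min, so V(t) = 278 − 5.7900 t and V(22.9) = 145.41 L.
Species balance (pure solvent in): dm/dt = −Q_out · m/V(t).
Separate: dm/m = −Q_out dt/V(t) ⇒ ln(m/m₀) = −(Q_out/(Q_in−Q_out)) ln(V/V₀).
m = m₀ (V₀/V)^(Q_out/(Q_in−Q_out)) = 11.8 × (278/145.41)^(-1.8307) = 3.6026 g.
C = m/V = 3.6026/145.41 = 0.024775 g/L.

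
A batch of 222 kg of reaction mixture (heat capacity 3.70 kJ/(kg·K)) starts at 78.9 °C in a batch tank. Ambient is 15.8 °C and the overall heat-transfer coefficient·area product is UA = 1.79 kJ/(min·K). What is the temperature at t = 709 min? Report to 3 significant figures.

Lumped-capacitance energy balance: M c_p dT/dt = UA(T_amb − T).
dT/dt = (T_ss − T)/τ with T_ss = T_amb = 15.800 °C, τ = M c_p/UA = 222·3.70/1.79 = 458.88 min.
This is linear first-order; T(t) = T_ss + (T₀ − T_ss) e^(−t/τ).
T(709) = 15.800 + (63.100)·0.21330 = 29.259 °C.

29.3 °C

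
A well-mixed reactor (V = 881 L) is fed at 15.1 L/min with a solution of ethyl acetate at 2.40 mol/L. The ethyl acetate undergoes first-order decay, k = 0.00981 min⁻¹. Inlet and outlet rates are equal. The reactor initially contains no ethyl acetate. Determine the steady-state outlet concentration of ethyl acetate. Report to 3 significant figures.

Accumulation = in − out − consumed: V dC/dt = Q C_in − Q C − k V C.
Steady state (dC/dt = 0): C_ss = Q C_in/(Q + kV) = C_in/(1 + kV/Q).
C_ss = 15.1·2.40/(15.1 + 0.00981·881) = 36.240/23.743 = 1.5264 mol/L.

1.53 mol/L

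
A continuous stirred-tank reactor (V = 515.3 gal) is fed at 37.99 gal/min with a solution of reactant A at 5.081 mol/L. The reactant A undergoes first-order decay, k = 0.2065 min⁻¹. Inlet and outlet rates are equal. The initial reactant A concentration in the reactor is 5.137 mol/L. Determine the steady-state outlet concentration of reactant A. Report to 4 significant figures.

Accumulation = in − out − consumed: V dC/dt = Q C_in − Q C − k V C.
Steady state (dC/dt = 0): C_ss = Q C_in/(Q + kV) = C_in/(1 + kV/Q).
C_ss = 37.99·5.081/(37.99 + 0.2065·515.3) = 193.027/144.399 = 1.33676 mol/L.

1.337 mol/L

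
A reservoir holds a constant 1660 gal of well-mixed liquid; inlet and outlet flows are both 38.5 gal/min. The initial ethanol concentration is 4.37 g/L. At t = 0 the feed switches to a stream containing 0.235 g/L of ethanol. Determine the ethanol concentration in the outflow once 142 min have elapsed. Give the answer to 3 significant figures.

Unsteady species balance (constant V, well mixed): V dC/dt = Q(C_in − C).
Time constant τ = V/Q = 1660/38.5 = 43.117 min.
This is linear first-order; C(t) = C_in + (C₀ − C_in) e^(−t/τ).
C(142) = 0.235 + (4.37 − 0.235)·e^(−142/43.117) = 0.235 + (4.1350)·0.037128 = 0.38853 g/L.

0.389 g/L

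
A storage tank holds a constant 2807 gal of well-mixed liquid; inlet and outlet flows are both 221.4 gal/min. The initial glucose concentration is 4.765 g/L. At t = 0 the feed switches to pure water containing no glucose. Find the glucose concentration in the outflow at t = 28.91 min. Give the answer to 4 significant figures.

Accumulation = in − out for the solute gives V dC/dt = Q(C_in − C).
So dC/dt = (C_in − C)/τ with τ = V/Q = 2807/221.4 = 12.6784 min.
C approaches C_in exponentially: C(t) = C_in + (C₀ − C_in) e^(−t/τ).
C(28.91) = 0 + (4.765 − 0)·e^(−28.91/12.6784) = 0 + (4.76500)·0.102258 = 0.487260 g/L.

0.4873 g/L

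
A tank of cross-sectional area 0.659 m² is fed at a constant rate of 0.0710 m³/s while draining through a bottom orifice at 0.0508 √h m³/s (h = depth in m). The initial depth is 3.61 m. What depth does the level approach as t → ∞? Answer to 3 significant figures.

1.95 m

A dh/dt = Q_in − 0.0508 √h. Steady state requires inflow = outflow:
Q_in = 0.0508 √h_ss ⇒ √h_ss = 0.0710/0.0508 = 1.3976.
h_ss = 1.3976² = 1.9534 m. (Since h₀ = 3.61 m > h_ss, the level will fall toward this value.)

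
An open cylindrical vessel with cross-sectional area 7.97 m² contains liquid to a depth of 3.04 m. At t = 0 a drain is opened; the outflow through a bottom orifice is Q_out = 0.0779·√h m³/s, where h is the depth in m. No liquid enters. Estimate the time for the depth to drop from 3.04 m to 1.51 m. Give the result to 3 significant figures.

Unsteady balance on liquid volume: A dh/dt = −0.0779 √h.
∫ h^(−1/2) dh = −(0.0779/A) ∫ dt, giving 2√h = 2√h₀ − (0.0779/A) t.
t = 2A(√h₀ − √h)/0.0779 = 2·7.97·(√3.04 − √1.51)/0.0779
  = 15.940 × (1.7436 − 1.2288) / 0.0779 = 105.33 s.

105 s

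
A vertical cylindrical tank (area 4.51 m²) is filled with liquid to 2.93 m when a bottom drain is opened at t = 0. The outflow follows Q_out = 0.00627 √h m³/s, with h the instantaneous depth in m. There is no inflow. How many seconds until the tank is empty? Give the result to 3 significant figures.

Accumulation of liquid (constant cross-section A): A dh/dt = −0.00627 √h.
Separate and integrate: 2(√h − √h₀) = −(0.00627/A) t.
Set h = 0: 2√h₀ = (0.00627/A) t_empty ⇒ t_empty = 2A√h₀/0.00627.
t_empty = 2·4.51·√2.93/0.00627 = 9.0200·1.7117/0.00627 = 2462.5 s.

2460 s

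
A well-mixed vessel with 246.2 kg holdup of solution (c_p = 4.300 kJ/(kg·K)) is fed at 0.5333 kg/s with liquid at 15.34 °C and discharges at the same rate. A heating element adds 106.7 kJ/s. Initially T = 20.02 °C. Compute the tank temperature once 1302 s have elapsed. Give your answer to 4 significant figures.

59.38 °C

M c_p dT/dt = ṁ c_p (T_in − T) + Q̇.
Rearrange: dT/dt = (T_ss − T)/τ with τ = M/ṁ = 461.654 s and T_ss = T_in + Q̇/(ṁ c_p) = 61.8691 °C.
This is linear first-order; T(t) = T_ss + (T₀ − T_ss) e^(−t/τ).
T(1302) = 61.8691 + (-41.8491)·e^(−1302/461.654) = 61.8691 + (-41.8491)·0.0595884 = 59.3754 °C.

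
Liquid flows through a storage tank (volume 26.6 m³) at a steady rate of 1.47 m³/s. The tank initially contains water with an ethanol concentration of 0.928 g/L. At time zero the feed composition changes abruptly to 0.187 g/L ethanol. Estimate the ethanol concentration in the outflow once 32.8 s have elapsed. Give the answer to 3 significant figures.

Unsteady species balance (constant V, well mixed): V dC/dt = Q(C_in − C).
Time constant τ = V/Q = 26.6/1.47 = 18.095 s.
This is linear first-order; C(t) = C_in + (C₀ − C_in) e^(−t/τ).
C(32.8) = 0.187 + (0.928 − 0.187)·e^(−32.8/18.095) = 0.187 + (0.74100)·0.16322 = 0.30795 g/L.

0.308 g/L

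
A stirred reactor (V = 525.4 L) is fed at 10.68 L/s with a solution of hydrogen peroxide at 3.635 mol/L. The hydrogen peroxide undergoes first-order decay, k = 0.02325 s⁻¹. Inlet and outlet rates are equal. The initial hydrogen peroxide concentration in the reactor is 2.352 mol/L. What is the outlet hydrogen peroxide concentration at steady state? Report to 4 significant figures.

1.696 mol/L

Accumulation = in − out − consumed: V dC/dt = Q C_in − Q C − k V C.
At steady state: 0 = Q C_in − (Q + kV) C_ss, so C_ss = Q C_in/(Q + kV).
C_ss = 10.68·3.635/(10.68 + 0.02325·525.4) = 38.8218/22.8956 = 1.69560 mol/L.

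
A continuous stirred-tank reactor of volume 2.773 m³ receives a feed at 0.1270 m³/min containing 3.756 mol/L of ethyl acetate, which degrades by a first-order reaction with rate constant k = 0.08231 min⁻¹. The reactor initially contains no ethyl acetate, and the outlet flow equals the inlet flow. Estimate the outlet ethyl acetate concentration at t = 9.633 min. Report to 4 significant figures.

V dC/dt = Q(C_in − C) − k V C.
dC/dt = (Q/V) C_in − (Q/V + k) C; effective rate a = Q/V + k = 0.0457988 + 0.08231 = 0.128109 min⁻¹.
C_ss = Q C_in/(Q + kV) = 1.34277 mol/L; C(t) = C_ss + (C₀ − C_ss) e^(−a t).
C(9.633) = 1.34277 + (-1.34277)·e^(−0.128109·9.633) = 1.34277 + (-1.34277)·0.291105 = 0.951881 mol/L.

0.9519 mol/L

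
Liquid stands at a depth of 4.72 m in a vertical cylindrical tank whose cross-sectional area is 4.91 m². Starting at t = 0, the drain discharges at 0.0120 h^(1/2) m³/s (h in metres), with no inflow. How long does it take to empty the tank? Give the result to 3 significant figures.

Unsteady balance on liquid volume: A dh/dt = −0.0120 √h.
∫ h^(−1/2) dh = −(0.0120/A) ∫ dt, giving 2√h = 2√h₀ − (0.0120/A) t.
Set h = 0: 2√h₀ = (0.0120/A) t_empty ⇒ t_empty = 2A√h₀/0.0120.
t_empty = 2·4.91·√4.72/0.0120 = 9.8200·2.1726/0.0120 = 1777.9 s.

1780 s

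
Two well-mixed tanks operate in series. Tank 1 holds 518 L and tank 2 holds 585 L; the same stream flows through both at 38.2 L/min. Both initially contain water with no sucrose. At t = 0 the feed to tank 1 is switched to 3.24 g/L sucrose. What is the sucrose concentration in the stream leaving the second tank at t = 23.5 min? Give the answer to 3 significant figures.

1.57 g/L

Time constants: τᵢ = Vᵢ/Q for each well-mixed tank.
τ₁ = 518/38.2 = 13.560 min; τ₂ = 585/38.2 = 15.314 min.
Tank 1: C₁ = C_in(1 − e^(−t/τ₁)). Tank 2 (τ₁ ≠ τ₂): C₂ = C_in[1 − (τ₁ e^(−t/τ₁) − τ₂ e^(−t/τ₂))/(τ₁ − τ₂)].
At t = 23.5: e^(−t/τ₁) = 0.17675, e^(−t/τ₂) = 0.21556.
C₂ = 3.24·[1 − (13.560·0.17675 − 15.314·0.21556)/(-1.7539)] = 3.24·0.48442 = 1.5695 g/L.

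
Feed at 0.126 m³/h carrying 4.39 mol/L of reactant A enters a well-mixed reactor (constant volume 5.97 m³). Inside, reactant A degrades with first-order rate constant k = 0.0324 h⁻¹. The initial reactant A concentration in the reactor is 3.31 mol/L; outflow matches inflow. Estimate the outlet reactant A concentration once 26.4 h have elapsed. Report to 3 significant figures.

Species balance: V dC/dt = Q C_in − Q C − k V C.
dC/dt = (Q/V) C_in − (Q/V + k) C; effective rate a = Q/V + k = 0.021106 + 0.0324 = 0.053506 h⁻¹.
C_ss = Q C_in/(Q + kV) = 1.7317 mol/L; C(t) = C_ss + (C₀ − C_ss) e^(−a t).
C(26.4) = 1.7317 + (1.5783)·e^(−0.053506·26.4) = 1.7317 + (1.5783)·0.24352 = 2.1160 mol/L.

2.12 mol/L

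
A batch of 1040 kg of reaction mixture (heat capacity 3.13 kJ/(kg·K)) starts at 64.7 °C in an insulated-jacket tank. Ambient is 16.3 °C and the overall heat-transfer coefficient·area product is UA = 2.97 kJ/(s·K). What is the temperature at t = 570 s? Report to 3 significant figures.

First-law balance (no shaft work): M c_p dT/dt = −UA(T − T_amb).
dT/dt = (T_ss − T)/τ with T_ss = T_amb = 16.300 °C, τ = M c_p/UA = 1040·3.13/2.97 = 1096.0 s.
T approaches T_ss exponentially: T(t) = T_ss + (T₀ − T_ss) e^(−t/τ).
T(570) = 16.300 + (48.400)·0.59448 = 45.073 °C.

45.1 °C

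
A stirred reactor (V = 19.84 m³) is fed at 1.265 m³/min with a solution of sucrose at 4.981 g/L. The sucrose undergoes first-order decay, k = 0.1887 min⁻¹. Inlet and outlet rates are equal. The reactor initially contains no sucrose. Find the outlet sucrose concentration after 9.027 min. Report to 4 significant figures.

1.129 g/L

Accumulation = in − out − consumed: V dC/dt = Q C_in − Q C − k V C.
This is linear with rate a = Q/V + k = 0.252460 min⁻¹.
C_ss = Q C_in/(Q + kV) = 1.25798 g/L; C(t) = C_ss + (C₀ − C_ss) e^(−a t).
C(9.027) = 1.25798 + (-1.25798)·e^(−0.252460·9.027) = 1.25798 + (-1.25798)·0.102391 = 1.12917 g/L.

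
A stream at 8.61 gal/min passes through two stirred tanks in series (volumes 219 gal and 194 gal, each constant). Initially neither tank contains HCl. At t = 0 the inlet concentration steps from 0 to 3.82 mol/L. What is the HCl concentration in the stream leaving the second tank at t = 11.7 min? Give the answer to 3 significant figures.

0.331 mol/L

Species balance on tank i: dCᵢ/dt = (Cᵢ₋₁ − Cᵢ)/τᵢ with τᵢ = Vᵢ/Q.
τ₁ = 219/8.61 = 25.436 min; τ₂ = 194/8.61 = 22.532 min.
Solving the cascade with C₁(0)=C₂(0)=0 gives C₂(t) = C_in[1 − (τ₁ e^(−t/τ₁) − τ₂ e^(−t/τ₂))/(τ₁ − τ₂)].
At t = 11.7: e^(−t/τ₁) = 0.63129, e^(−t/τ₂) = 0.59496.
C₂ = 3.82·[1 − (25.436·0.63129 − 22.532·0.59496)/(2.9036)] = 3.82·0.086761 = 0.33143 mol/L.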